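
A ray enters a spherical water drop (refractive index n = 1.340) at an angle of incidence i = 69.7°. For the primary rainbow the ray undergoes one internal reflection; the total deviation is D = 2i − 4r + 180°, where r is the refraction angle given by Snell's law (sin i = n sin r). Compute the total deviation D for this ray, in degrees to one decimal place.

sin r = sin 69.7° / 1.340 = 0.9379/1.340 = 0.6999; r = 44.42°.
D = 2·69.7° − 4·44.42° + 180° = 139.40° − 177.68° + 180° = 141.72°.

141.7°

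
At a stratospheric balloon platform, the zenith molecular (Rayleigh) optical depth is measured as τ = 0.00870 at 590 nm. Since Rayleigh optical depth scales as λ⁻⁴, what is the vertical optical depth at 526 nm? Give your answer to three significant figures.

τ(526 nm) = τ(590 nm) × (590/526)⁴ = 0.00870 × (1.1217)⁴ = 0.00870 × 1.5829 = 0.0138.

0.0138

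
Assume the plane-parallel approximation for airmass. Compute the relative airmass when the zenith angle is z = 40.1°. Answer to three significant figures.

X = sec z = 1/cos 40.1° = 1/0.7649 = 1.3073.

1.31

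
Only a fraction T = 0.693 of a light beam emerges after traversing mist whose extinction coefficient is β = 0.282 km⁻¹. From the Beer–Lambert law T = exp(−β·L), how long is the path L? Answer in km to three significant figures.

Beer–Lambert: T = exp(−βL) ⇒ L = −ln(T)/β = −ln(0.693)/0.282 = 0.3667/0.282 = 1.3 km.

1.30 km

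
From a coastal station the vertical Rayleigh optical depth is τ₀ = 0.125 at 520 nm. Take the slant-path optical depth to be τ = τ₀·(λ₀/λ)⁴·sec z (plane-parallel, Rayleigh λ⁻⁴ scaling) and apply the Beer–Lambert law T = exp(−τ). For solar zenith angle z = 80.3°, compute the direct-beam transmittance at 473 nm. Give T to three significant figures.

sec 80.3° = 5.9351.
τ = 0.125 × (520/473)⁴ × 5.9351 = 0.125 × 1.4607 × 5.9351 = 1.0837.
T = exp(−1.0837) = 0.3383.

0.338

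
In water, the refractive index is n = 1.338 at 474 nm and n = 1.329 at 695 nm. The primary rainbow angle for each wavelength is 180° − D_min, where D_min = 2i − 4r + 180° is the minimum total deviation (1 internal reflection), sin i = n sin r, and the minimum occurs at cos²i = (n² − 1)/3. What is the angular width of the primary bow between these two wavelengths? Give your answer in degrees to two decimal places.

1.31°

At 474 nm (n = 1.338): cos²i = 0.26341 → i = 59.120°, r = 39.899°, D_min = 138.643°, rainbow angle = 41.357°.
At 695 nm (n = 1.329): cos²i = 0.25541 → i = 59.643°, r = 40.487°, D_min = 137.337°, rainbow angle = 42.663°.
Angular width = |41.357° − 42.663°| = 1.307°.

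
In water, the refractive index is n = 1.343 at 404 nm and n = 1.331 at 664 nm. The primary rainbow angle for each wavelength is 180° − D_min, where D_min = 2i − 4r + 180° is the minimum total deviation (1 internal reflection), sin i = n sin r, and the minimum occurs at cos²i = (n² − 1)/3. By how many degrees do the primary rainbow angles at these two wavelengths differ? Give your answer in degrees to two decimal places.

At 404 nm (n = 1.343): cos²i = 0.26788 → i = 58.830°, r = 39.577°, D_min = 139.354°, rainbow angle = 40.646°.
At 664 nm (n = 1.331): cos²i = 0.25719 → i = 59.527°, r = 40.356°, D_min = 137.630°, rainbow angle = 42.370°.
Angular width = |40.646° − 42.370°| = 1.724°.

1.72°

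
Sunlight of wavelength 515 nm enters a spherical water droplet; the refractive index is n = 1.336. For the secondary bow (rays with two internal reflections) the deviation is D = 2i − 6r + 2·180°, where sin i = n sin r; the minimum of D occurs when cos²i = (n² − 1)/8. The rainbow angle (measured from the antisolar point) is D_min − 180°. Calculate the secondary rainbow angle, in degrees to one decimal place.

cos²i = (1.78490 − 1)/8 = 0.09811; i = arccos(0.31323) = 71.746°.
sin r = sin 71.746°/1.336 = 0.71084; r = 45.303°.
D_min = 2·71.746° − 6·45.303° + 360° = 231.674°.
Rainbow angle = D_min − 180° = 51.674°.

51.7°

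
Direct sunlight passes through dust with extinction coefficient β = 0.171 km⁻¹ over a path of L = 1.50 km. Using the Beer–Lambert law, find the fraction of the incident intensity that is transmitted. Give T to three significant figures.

τ = β·L = 0.171 × 1.50 = 0.2565.
T = exp(−0.2565) = 0.7738.

0.774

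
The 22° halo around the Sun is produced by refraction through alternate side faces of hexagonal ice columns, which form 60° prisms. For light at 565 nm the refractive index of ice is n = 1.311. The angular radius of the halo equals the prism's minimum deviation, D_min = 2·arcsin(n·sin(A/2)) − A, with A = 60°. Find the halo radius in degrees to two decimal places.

21.92°

n·sin(A/2) = 1.311 × sin 30° = 1.311 × 0.5000 = 0.6555.
D_min = 2·arcsin(0.6555) − 60° = 2 × 40.958° − 60° = 21.915°.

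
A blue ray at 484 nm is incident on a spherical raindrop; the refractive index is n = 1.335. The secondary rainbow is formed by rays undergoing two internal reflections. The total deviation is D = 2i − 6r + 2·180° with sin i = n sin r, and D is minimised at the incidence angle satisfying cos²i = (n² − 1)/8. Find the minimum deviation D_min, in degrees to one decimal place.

cos²i = (1.78222 − 1)/8 = 0.09778; i = arccos(0.31269) = 71.778°.
sin r = sin 71.778°/1.335 = 0.71150; r = 45.357°.
D_min = 2·71.778° − 6·45.357° + 360° = 231.414°.

231.4°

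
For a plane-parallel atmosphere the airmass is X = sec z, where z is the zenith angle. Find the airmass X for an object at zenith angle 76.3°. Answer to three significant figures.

X = sec z = 1/cos 76.3° = 1/0.2368 = 4.2223.

4.22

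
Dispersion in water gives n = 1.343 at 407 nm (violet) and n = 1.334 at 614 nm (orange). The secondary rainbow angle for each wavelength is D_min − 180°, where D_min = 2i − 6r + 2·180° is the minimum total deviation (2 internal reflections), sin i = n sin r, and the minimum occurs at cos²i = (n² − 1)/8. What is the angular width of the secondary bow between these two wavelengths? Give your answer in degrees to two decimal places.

2.33°

At 407 nm (n = 1.343): cos²i = 0.10046 → i = 71.522°, r = 44.928°, D_min = 233.478°, rainbow angle = 53.478°.
At 614 nm (n = 1.334): cos²i = 0.09744 → i = 71.810°, r = 45.411°, D_min = 231.153°, rainbow angle = 51.153°.
Angular width = |53.478° − 51.153°| = 2.325°.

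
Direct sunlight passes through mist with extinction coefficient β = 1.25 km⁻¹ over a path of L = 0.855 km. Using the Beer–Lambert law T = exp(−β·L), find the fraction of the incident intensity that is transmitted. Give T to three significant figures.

τ = β·L = 1.25 × 0.855 = 1.0688.
T = exp(−1.0688) = 0.3434.

0.343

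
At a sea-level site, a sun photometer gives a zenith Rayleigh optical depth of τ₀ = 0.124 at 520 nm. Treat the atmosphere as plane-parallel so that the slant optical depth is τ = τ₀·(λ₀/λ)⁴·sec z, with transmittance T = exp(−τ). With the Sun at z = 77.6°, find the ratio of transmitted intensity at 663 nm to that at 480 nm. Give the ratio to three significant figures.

Airmass: sec 77.6° = 4.6569.
τ(663 nm) = 0.124 × (520/663)⁴ × 4.6569 = 0.124 × 0.3784 × 4.6569 = 0.2185.
τ(480 nm) = 0.124 × (520/480)⁴ × 4.6569 = 0.124 × 1.3774 × 4.6569 = 0.7954.
T(663)/T(480) = exp(τ_B − τ_A) = exp(0.5769) = 1.7804.

1.78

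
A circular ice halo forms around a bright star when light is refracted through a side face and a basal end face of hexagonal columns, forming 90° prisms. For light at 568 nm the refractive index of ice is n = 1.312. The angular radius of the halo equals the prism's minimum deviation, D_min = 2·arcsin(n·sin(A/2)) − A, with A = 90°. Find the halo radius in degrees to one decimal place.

46.2°

n·sin(A/2) = 1.312 × sin 45° = 1.312 × 0.7071 = 0.9277.
D_min = 2·arcsin(0.9277) − 90° = 2 × 68.083° − 90° = 46.166°.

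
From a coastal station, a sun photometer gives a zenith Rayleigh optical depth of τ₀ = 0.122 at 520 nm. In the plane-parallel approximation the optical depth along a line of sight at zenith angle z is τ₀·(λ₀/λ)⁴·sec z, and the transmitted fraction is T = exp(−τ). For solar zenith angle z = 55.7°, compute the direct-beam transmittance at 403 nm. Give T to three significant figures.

0.549

sec 55.7° = 1.7745.
τ = 0.122 × (520/403)⁴ × 1.7745 = 0.122 × 2.7720 × 1.7745 = 0.6001.
T = exp(−0.6001) = 0.5487.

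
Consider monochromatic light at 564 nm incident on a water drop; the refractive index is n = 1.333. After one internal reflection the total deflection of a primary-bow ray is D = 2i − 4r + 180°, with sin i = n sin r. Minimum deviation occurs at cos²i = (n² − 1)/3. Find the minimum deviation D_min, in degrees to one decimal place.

137.9°

cos²i = (1.77689 − 1)/3 = 0.25896; i = arccos(0.50888) = 59.410°.
sin r = sin 59.410°/1.333 = 0.64579; r = 40.225°.
D_min = 2·59.410° − 4·40.225° + 180° = 137.922°.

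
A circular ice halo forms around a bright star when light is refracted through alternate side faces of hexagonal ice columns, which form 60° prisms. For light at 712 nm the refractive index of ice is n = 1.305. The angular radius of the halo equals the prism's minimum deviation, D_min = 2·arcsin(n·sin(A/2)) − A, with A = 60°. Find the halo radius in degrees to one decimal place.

21.5°

n·sin(A/2) = 1.305 × sin 30° = 1.305 × 0.5000 = 0.6525.
D_min = 2·arcsin(0.6525) − 60° = 2 × 40.730° − 60° = 21.461°.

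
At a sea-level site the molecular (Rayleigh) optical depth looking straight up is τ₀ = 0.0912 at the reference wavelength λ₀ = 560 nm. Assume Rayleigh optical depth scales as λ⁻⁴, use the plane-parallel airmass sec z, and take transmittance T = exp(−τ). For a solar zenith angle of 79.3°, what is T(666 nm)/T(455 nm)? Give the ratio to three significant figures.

2.41

Airmass: sec 79.3° = 5.3860.
τ(666 nm) = 0.0912 × (560/666)⁴ × 5.3860 = 0.0912 × 0.4999 × 5.3860 = 0.2455.
τ(455 nm) = 0.0912 × (560/455)⁴ × 5.3860 = 0.0912 × 2.2946 × 5.3860 = 1.1271.
T(666)/T(455) = exp(τ_B − τ_A) = exp(0.8816) = 2.4147.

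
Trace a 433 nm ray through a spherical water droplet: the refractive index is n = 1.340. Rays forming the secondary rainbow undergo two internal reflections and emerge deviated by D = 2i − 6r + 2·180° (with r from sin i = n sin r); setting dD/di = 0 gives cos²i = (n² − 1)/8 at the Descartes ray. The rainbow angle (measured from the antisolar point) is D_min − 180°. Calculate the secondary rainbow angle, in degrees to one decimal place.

cos²i = (1.79560 − 1)/8 = 0.09945; i = arccos(0.31536) = 71.618°.
sin r = sin 71.618°/1.340 = 0.70819; r = 45.088°.
D_min = 2·71.618° − 6·45.088° + 360° = 232.709°.
Rainbow angle = D_min − 180° = 52.709°.

52.7°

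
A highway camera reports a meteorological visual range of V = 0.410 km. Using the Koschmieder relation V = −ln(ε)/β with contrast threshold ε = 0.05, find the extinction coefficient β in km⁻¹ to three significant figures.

β = −ln(0.05) / V = 2.996 / 0.410 = 7.3067 km⁻¹.

7.31 km⁻¹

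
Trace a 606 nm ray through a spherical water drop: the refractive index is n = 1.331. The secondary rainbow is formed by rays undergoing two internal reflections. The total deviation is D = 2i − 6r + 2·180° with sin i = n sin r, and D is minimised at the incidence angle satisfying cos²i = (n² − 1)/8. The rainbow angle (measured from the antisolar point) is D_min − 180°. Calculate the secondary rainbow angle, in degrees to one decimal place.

50.4°

cos²i = (1.77156 − 1)/8 = 0.09645; i = arccos(0.31056) = 71.907°.
sin r = sin 71.907°/1.331 = 0.71417; r = 45.575°.
D_min = 2·71.907° − 6·45.575° + 360° = 230.365°.
Rainbow angle = D_min − 180° = 50.365°.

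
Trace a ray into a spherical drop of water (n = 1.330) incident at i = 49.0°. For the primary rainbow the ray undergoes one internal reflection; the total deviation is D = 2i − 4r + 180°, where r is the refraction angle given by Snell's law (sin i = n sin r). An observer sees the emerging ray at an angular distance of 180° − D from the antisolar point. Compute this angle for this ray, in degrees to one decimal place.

sin r = sin 49.0° / 1.330 = 0.7547/1.330 = 0.5675; r = 34.57°.
D = 2·49.0° − 4·34.57° + 180° = 98.00° − 138.29° + 180° = 139.71°.
Angle from antisolar point = 180° − D = 40.29°.

40.3°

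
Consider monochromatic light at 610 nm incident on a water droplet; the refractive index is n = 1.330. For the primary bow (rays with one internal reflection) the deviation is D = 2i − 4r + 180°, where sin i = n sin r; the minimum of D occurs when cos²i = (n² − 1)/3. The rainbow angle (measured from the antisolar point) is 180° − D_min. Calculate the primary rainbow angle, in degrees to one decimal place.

cos²i = (1.76890 − 1)/3 = 0.25630; i = arccos(0.50626) = 59.585°.
sin r = sin 59.585°/1.330 = 0.64841; r = 40.422°.
D_min = 2·59.585° − 4·40.422° + 180° = 137.484°.
Rainbow angle = 180° − D_min = 42.516°.

42.5°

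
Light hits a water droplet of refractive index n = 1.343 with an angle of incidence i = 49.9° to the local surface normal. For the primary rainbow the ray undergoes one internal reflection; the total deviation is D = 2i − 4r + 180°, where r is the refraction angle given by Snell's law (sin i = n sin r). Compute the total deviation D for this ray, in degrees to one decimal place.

sin r = sin 49.9° / 1.343 = 0.7649/1.343 = 0.5696; r = 34.72°.
D = 2·49.9° − 4·34.72° + 180° = 99.80° − 138.88° + 180° = 140.92°.

140.9°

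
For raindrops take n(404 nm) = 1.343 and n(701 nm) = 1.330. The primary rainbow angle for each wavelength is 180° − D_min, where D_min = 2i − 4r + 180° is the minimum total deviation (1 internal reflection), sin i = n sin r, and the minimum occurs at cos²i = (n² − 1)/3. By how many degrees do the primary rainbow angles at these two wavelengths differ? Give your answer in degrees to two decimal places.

At 404 nm (n = 1.343): cos²i = 0.26788 → i = 58.830°, r = 39.577°, D_min = 139.354°, rainbow angle = 40.646°.
At 701 nm (n = 1.330): cos²i = 0.25630 → i = 59.585°, r = 40.422°, D_min = 137.484°, rainbow angle = 42.516°.
Angular width = |40.646° − 42.516°| = 1.871°.

1.87°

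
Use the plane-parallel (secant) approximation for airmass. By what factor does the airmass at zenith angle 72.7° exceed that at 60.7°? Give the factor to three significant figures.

1.65

X(72.7°)/X(60.7°) = sec 72.7° / sec 60.7° = cos 60.7° / cos 72.7° = 0.4894/0.2974 = 1.6457.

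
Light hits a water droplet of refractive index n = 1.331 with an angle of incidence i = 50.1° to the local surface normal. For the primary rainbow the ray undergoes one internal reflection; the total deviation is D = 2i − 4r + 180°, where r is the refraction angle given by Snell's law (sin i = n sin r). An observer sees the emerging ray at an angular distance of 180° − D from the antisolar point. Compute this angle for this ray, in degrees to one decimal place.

40.6°

sin r = sin 50.1° / 1.331 = 0.7672/1.331 = 0.5764; r = 35.20°.
D = 2·50.1° − 4·35.20° + 180° = 100.20° − 140.79° + 180° = 139.41°.
Angle from antisolar point = 180° − D = 40.59°.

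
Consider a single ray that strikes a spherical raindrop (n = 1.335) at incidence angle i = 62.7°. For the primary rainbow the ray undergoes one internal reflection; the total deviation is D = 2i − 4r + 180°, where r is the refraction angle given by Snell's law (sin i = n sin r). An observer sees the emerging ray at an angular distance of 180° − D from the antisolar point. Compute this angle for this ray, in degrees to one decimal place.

41.5°

sin r = sin 62.7° / 1.335 = 0.8886/1.335 = 0.6656; r = 41.73°.
D = 2·62.7° − 4·41.73° + 180° = 125.40° − 166.92° + 180° = 138.48°.
Angle from antisolar point = 180° − D = 41.52°.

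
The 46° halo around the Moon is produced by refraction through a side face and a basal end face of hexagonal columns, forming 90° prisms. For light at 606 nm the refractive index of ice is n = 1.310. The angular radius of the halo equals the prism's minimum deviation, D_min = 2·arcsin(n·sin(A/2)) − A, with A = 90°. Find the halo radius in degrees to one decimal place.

45.7°

n·sin(A/2) = 1.310 × sin 45° = 1.310 × 0.7071 = 0.9263.
D_min = 2·arcsin(0.9263) − 90° = 2 × 67.867° − 90° = 45.733°.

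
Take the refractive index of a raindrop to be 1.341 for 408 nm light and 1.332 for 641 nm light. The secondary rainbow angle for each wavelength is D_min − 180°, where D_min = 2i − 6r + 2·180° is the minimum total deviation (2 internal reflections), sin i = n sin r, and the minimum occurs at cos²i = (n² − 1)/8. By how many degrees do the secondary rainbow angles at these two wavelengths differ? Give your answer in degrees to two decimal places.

At 408 nm (n = 1.341): cos²i = 0.09979 → i = 71.586°, r = 45.034°, D_min = 232.966°, rainbow angle = 52.966°.
At 641 nm (n = 1.332): cos²i = 0.09678 → i = 71.875°, r = 45.520°, D_min = 230.628°, rainbow angle = 50.628°.
Angular width = |52.966° − 50.628°| = 2.337°.

2.34°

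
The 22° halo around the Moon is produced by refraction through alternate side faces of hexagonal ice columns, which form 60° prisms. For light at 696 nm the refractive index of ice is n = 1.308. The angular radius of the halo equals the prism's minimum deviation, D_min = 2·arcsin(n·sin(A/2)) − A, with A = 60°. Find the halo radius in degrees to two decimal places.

21.69°

n·sin(A/2) = 1.308 × sin 30° = 1.308 × 0.5000 = 0.6540.
D_min = 2·arcsin(0.6540) − 60° = 2 × 40.844° − 60° = 21.688°.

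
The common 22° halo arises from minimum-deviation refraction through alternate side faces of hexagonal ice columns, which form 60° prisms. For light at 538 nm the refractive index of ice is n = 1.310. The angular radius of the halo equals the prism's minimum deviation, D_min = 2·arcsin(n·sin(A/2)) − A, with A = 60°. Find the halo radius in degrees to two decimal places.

21.84°

n·sin(A/2) = 1.310 × sin 30° = 1.310 × 0.5000 = 0.6550.
D_min = 2·arcsin(0.6550) − 60° = 2 × 40.920° − 60° = 21.839°.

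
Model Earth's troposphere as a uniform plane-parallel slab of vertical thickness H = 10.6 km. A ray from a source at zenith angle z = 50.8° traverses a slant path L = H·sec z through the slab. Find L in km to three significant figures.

16.8 km

sec z = 1/cos 50.8° = 1.5822.
L = 10.6 × 1.5822 = 16.771 km.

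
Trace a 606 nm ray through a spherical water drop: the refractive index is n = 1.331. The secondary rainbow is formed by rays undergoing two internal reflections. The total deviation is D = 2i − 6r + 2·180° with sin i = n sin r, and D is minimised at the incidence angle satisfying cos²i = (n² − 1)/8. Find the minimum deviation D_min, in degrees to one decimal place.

230.4°

cos²i = (1.77156 − 1)/8 = 0.09645; i = arccos(0.31056) = 71.907°.
sin r = sin 71.907°/1.331 = 0.71417; r = 45.575°.
D_min = 2·71.907° − 6·45.575° + 360° = 230.365°.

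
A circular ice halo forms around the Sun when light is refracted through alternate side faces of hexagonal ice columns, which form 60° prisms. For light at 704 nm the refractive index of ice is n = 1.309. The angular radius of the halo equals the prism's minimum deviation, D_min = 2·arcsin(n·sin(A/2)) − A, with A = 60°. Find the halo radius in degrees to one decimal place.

n·sin(A/2) = 1.309 × sin 30° = 1.309 × 0.5000 = 0.6545.
D_min = 2·arcsin(0.6545) − 60° = 2 × 40.882° − 60° = 21.763°.

21.8°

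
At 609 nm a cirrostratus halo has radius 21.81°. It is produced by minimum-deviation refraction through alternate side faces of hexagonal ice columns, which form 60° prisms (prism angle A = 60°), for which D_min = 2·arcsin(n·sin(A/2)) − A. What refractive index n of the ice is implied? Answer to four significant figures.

1.310

Rearranging: n = sin((D_min + A)/2) / sin(A/2).
(D_min + A)/2 = (21.81° + 60°)/2 = 40.905°.
n = sin 40.905° / sin 30° = 0.6548 / 0.5000 = 1.3096.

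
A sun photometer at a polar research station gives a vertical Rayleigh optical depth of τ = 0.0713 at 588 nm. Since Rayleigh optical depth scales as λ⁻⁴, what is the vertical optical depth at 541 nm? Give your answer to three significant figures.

τ(541 nm) = τ(588 nm) × (588/541)⁴ = 0.0713 × (1.0869)⁴ = 0.0713 × 1.3955 = 0.0995.

0.0995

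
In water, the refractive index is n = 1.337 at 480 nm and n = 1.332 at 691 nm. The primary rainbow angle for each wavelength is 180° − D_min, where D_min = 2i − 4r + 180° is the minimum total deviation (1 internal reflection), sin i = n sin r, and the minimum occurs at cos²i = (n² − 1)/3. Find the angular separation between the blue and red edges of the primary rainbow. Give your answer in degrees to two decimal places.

0.72°

At 480 nm (n = 1.337): cos²i = 0.26252 → i = 59.178°, r = 39.964°, D_min = 138.500°, rainbow angle = 41.500°.
At 691 nm (n = 1.332): cos²i = 0.25807 → i = 59.469°, r = 40.290°, D_min = 137.776°, rainbow angle = 42.224°.
Angular width = |41.500° − 42.224°| = 0.724°.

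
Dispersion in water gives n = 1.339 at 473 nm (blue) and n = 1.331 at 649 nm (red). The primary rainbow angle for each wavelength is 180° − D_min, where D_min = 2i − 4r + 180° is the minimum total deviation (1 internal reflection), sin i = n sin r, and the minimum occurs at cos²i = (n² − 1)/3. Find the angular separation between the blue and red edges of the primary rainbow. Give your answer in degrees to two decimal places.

At 473 nm (n = 1.339): cos²i = 0.26431 → i = 59.062°, r = 39.834°, D_min = 138.786°, rainbow angle = 41.214°.
At 649 nm (n = 1.331): cos²i = 0.25719 → i = 59.527°, r = 40.356°, D_min = 137.630°, rainbow angle = 42.370°.
Angular width = |41.214° − 42.370°| = 1.156°.

1.16°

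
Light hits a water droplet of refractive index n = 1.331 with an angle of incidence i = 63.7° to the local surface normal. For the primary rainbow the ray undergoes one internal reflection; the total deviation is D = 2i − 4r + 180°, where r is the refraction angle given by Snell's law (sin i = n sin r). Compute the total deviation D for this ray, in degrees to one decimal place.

sin r = sin 63.7° / 1.331 = 0.8965/1.331 = 0.6735; r = 42.34°.
D = 2·63.7° − 4·42.34° + 180° = 127.40° − 169.36° + 180° = 138.04°.

138.0°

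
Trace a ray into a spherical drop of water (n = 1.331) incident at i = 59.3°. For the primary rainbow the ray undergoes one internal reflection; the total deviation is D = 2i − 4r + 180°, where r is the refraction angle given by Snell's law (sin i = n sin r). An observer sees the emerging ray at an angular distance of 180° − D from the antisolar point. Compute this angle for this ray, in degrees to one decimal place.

sin r = sin 59.3° / 1.331 = 0.8599/1.331 = 0.6460; r = 40.24°.
D = 2·59.3° − 4·40.24° + 180° = 118.60° − 160.97° + 180° = 137.63°.
Angle from antisolar point = 180° − D = 42.37°.

42.4°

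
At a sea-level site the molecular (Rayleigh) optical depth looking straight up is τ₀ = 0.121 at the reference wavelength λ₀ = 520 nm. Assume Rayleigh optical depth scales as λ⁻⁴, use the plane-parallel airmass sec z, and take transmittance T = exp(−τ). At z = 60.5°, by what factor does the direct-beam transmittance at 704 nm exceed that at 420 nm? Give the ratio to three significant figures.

1.66

Airmass: sec 60.5° = 2.0308.
τ(704 nm) = 0.121 × (520/704)⁴ × 2.0308 = 0.121 × 0.2977 × 2.0308 = 0.0731.
τ(420 nm) = 0.121 × (520/420)⁴ × 2.0308 = 0.121 × 2.3497 × 2.0308 = 0.5774.
T(704)/T(420) = exp(τ_B − τ_A) = exp(0.5042) = 1.6557.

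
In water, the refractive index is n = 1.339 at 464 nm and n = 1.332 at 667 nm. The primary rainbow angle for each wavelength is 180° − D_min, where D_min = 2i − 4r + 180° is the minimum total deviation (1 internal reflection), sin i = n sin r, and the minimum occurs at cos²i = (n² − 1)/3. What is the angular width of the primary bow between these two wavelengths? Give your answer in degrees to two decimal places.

1.01°

At 464 nm (n = 1.339): cos²i = 0.26431 → i = 59.062°, r = 39.834°, D_min = 138.786°, rainbow angle = 41.214°.
At 667 nm (n = 1.332): cos²i = 0.25807 → i = 59.469°, r = 40.290°, D_min = 137.776°, rainbow angle = 42.224°.
Angular width = |41.214° − 42.224°| = 1.010°.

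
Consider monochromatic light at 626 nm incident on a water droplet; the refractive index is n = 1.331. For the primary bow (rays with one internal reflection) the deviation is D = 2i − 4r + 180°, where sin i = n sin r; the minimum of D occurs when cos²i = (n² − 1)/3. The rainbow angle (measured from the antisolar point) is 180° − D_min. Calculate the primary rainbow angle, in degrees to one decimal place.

42.4°

cos²i = (1.77156 − 1)/3 = 0.25719; i = arccos(0.50714) = 59.527°.
sin r = sin 59.527°/1.331 = 0.64753; r = 40.356°.
D_min = 2·59.527° − 4·40.356° + 180° = 137.630°.
Rainbow angle = 180° − D_min = 42.370°.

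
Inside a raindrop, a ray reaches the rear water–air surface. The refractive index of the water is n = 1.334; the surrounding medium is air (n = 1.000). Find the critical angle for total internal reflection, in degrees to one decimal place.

48.6°

sin θ_c = n_air / n = 1.000 / 1.334 = 0.7496.
θ_c = arcsin(0.7496) = 48.56°.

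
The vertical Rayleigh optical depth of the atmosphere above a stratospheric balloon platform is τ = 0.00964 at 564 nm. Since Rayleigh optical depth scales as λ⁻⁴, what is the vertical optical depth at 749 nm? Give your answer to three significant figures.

0.00310

τ(749 nm) = τ(564 nm) × (564/749)⁴ = 0.00964 × (0.7530)⁴ = 0.00964 × 0.3215 = 0.0031.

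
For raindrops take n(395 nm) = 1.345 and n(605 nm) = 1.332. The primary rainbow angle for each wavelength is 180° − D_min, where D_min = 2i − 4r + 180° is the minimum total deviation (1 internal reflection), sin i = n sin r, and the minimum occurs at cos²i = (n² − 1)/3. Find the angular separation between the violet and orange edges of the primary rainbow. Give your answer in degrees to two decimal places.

At 395 nm (n = 1.345): cos²i = 0.26967 → i = 58.715°, r = 39.448°, D_min = 139.635°, rainbow angle = 40.365°.
At 605 nm (n = 1.332): cos²i = 0.25807 → i = 59.469°, r = 40.290°, D_min = 137.776°, rainbow angle = 42.224°.
Angular width = |40.365° − 42.224°| = 1.859°.

1.86°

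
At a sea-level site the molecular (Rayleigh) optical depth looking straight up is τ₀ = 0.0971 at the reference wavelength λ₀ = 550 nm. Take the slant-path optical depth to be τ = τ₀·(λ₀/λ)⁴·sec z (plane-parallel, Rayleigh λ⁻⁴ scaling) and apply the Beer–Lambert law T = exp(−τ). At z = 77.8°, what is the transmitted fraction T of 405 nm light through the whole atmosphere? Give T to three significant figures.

sec 77.8° = 4.7321.
τ = 0.0971 × (550/405)⁴ × 4.7321 = 0.0971 × 3.4012 × 4.7321 = 1.5628.
T = exp(−1.5628) = 0.2096.

0.210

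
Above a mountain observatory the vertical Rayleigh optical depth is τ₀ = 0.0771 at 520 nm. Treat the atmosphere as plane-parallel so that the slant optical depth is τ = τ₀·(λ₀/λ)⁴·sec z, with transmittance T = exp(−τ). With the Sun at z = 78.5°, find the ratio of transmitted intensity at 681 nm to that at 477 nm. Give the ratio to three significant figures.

Airmass: sec 78.5° = 5.0159.
τ(681 nm) = 0.0771 × (520/681)⁴ × 5.0159 = 0.0771 × 0.3400 × 5.0159 = 0.1315.
τ(477 nm) = 0.0771 × (520/477)⁴ × 5.0159 = 0.0771 × 1.4123 × 5.0159 = 0.5462.
T(681)/T(477) = exp(τ_B − τ_A) = exp(0.4147) = 1.5139.

1.51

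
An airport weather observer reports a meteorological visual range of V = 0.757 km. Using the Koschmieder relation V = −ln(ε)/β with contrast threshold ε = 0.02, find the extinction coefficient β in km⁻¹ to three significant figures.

β = −ln(0.02) / V = 3.912 / 0.757 = 5.1678 km⁻¹.

5.17 km⁻¹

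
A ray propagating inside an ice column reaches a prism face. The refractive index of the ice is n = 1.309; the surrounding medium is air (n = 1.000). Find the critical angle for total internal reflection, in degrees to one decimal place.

sin θ_c = n_air / n = 1.000 / 1.309 = 0.7639.
θ_c = arcsin(0.7639) = 49.81°.

49.8°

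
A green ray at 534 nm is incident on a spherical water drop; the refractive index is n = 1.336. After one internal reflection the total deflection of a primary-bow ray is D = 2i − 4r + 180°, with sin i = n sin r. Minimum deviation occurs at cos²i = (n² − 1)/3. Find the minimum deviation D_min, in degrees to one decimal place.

cos²i = (1.78490 − 1)/3 = 0.26163; i = arccos(0.51150) = 59.236°.
sin r = sin 59.236°/1.336 = 0.64318; r = 40.029°.
D_min = 2·59.236° − 4·40.029° + 180° = 138.356°.

138.4°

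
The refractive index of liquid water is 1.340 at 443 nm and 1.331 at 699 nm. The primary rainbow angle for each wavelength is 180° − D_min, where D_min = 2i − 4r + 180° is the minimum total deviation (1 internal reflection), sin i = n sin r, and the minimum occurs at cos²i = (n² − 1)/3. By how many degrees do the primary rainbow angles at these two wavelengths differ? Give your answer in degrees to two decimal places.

1.30°

At 443 nm (n = 1.340): cos²i = 0.26520 → i = 59.004°, r = 39.770°, D_min = 138.929°, rainbow angle = 41.071°.
At 699 nm (n = 1.331): cos²i = 0.25719 → i = 59.527°, r = 40.356°, D_min = 137.630°, rainbow angle = 42.370°.
Angular width = |41.071° − 42.370°| = 1.299°.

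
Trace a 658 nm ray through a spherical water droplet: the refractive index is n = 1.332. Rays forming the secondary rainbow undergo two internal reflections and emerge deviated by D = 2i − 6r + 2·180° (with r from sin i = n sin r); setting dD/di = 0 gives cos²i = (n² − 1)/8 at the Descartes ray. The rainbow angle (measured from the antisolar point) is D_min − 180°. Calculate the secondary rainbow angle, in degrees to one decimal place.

cos²i = (1.77422 − 1)/8 = 0.09678; i = arccos(0.31109) = 71.875°.
sin r = sin 71.875°/1.332 = 0.71350; r = 45.520°.
D_min = 2·71.875° − 6·45.520° + 360° = 230.628°.
Rainbow angle = D_min − 180° = 50.628°.

50.6°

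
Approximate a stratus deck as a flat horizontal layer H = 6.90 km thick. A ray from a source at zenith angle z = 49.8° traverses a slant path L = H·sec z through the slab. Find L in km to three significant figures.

10.7 km

sec z = 1/cos 49.8° = 1.5493.
L = 6.90 × 1.5493 = 10.690 km.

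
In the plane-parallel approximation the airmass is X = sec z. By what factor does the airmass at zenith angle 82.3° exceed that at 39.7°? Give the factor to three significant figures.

5.74

X(82.3°)/X(39.7°) = sec 82.3° / sec 39.7° = cos 39.7° / cos 82.3° = 0.7694/0.1340 = 5.7424.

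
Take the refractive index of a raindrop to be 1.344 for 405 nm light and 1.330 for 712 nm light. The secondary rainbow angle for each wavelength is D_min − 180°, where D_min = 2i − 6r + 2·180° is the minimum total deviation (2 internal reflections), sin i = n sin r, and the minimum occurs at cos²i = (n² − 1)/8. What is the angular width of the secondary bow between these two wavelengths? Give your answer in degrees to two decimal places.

3.63°

At 405 nm (n = 1.344): cos²i = 0.10079 → i = 71.490°, r = 44.874°, D_min = 233.733°, rainbow angle = 53.733°.
At 712 nm (n = 1.330): cos²i = 0.09611 → i = 71.940°, r = 45.630°, D_min = 230.101°, rainbow angle = 50.101°.
Angular width = |53.733° − 50.101°| = 3.632°.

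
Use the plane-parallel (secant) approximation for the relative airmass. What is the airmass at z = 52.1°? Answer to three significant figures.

X = sec z = 1/cos 52.1° = 1/0.6143 = 1.6279.

1.63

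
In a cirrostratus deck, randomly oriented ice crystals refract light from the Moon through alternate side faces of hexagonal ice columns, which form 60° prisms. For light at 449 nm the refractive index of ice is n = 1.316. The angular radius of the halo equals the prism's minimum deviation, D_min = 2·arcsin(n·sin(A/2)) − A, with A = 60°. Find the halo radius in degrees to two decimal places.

n·sin(A/2) = 1.316 × sin 30° = 1.316 × 0.5000 = 0.6580.
D_min = 2·arcsin(0.6580) − 60° = 2 × 41.148° − 60° = 22.295°.

22.30°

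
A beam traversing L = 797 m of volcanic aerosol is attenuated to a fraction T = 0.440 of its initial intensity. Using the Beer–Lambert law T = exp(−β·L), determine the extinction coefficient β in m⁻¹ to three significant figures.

0.00103 m⁻¹

Beer–Lambert: T = exp(−βL) ⇒ β = −ln(T)/L = −ln(0.440)/797 = 0.8210/797 = 0.00103 m⁻¹.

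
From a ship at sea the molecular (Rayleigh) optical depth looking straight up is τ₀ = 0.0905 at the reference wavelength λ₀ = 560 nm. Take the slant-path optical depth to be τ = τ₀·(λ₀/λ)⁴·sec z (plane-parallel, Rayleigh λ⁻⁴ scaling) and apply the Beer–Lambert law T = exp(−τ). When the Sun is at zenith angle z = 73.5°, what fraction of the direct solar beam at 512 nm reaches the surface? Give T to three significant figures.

0.634

sec 73.5° = 3.5209.
τ = 0.0905 × (560/512)⁴ × 3.5209 = 0.0905 × 1.4311 × 3.5209 = 0.4560.
T = exp(−0.4560) = 0.6338.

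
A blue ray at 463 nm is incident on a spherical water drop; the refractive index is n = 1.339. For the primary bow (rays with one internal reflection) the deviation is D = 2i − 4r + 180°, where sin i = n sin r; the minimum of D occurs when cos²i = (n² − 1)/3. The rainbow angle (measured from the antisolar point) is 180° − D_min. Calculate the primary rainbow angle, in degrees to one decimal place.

41.2°

cos²i = (1.79292 − 1)/3 = 0.26431; i = arccos(0.51411) = 59.062°.
sin r = sin 59.062°/1.339 = 0.64057; r = 39.834°.
D_min = 2·59.062° − 4·39.834° + 180° = 138.786°.
Rainbow angle = 180° − D_min = 41.214°.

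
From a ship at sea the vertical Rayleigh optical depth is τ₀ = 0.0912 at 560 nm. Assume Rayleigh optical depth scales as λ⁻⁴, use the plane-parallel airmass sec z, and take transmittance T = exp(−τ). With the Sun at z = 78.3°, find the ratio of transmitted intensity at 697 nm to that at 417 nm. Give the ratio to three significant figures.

3.58

Airmass: sec 78.3° = 4.9313.
τ(697 nm) = 0.0912 × (560/697)⁴ × 4.9313 = 0.0912 × 0.4167 × 4.9313 = 0.1874.
τ(417 nm) = 0.0912 × (560/417)⁴ × 4.9313 = 0.0912 × 3.2524 × 4.9313 = 1.4627.
T(697)/T(417) = exp(τ_B − τ_A) = exp(1.2753) = 3.5798.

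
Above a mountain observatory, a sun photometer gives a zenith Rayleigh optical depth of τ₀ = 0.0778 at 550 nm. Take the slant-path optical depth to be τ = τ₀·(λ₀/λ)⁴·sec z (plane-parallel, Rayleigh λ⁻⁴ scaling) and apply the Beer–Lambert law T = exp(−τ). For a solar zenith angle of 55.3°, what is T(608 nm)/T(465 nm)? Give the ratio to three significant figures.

Airmass: sec 55.3° = 1.7566.
τ(608 nm) = 0.0778 × (550/608)⁴ × 1.7566 = 0.0778 × 0.6696 × 1.7566 = 0.0915.
τ(465 nm) = 0.0778 × (550/465)⁴ × 1.7566 = 0.0778 × 1.9572 × 1.7566 = 0.2675.
T(608)/T(465) = exp(τ_B − τ_A) = exp(0.1760) = 1.1924.

1.19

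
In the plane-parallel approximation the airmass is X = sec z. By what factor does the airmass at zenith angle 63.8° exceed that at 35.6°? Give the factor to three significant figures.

X(63.8°)/X(35.6°) = sec 63.8° / sec 35.6° = cos 35.6° / cos 63.8° = 0.8131/0.4415 = 1.8417.

1.84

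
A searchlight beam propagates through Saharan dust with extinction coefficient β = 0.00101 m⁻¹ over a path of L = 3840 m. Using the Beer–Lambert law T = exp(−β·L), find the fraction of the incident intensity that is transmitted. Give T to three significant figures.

0.0207

τ = β·L = 0.00101 × 3840 = 3.8784.
T = exp(−3.8784) = 0.0207.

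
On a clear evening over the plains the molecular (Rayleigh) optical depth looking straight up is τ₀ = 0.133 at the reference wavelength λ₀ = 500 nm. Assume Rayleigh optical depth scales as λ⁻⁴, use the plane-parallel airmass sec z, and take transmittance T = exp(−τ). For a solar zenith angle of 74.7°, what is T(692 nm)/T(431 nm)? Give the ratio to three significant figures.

Airmass: sec 74.7° = 3.7897.
τ(692 nm) = 0.133 × (500/692)⁴ × 3.7897 = 0.133 × 0.2726 × 3.7897 = 0.1374.
τ(431 nm) = 0.133 × (500/431)⁴ × 3.7897 = 0.133 × 1.8112 × 3.7897 = 0.9129.
T(692)/T(431) = exp(τ_B − τ_A) = exp(0.7755) = 2.1717.

2.17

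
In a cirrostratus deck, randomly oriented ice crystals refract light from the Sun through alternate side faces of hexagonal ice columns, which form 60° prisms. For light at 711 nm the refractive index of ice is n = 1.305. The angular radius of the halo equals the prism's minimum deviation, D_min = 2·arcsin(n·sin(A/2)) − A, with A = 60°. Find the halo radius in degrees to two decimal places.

21.46°

n·sin(A/2) = 1.305 × sin 30° = 1.305 × 0.5000 = 0.6525.
D_min = 2·arcsin(0.6525) − 60° = 2 × 40.730° − 60° = 21.461°.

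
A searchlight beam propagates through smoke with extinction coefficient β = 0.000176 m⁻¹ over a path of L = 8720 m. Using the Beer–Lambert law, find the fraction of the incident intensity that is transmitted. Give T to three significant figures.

0.216

τ = β·L = 0.000176 × 8720 = 1.5347.
T = exp(−1.5347) = 0.2155.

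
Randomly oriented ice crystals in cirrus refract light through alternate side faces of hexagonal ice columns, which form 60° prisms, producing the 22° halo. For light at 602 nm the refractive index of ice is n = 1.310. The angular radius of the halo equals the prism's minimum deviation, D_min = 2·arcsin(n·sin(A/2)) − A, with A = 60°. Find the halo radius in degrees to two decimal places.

21.84°

n·sin(A/2) = 1.310 × sin 30° = 1.310 × 0.5000 = 0.6550.
D_min = 2·arcsin(0.6550) − 60° = 2 × 40.920° − 60° = 21.839°.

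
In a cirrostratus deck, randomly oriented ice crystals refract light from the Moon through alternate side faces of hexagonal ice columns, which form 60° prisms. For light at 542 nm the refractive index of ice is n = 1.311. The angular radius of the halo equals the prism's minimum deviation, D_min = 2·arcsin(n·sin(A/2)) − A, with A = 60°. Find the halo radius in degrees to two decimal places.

21.92°

n·sin(A/2) = 1.311 × sin 30° = 1.311 × 0.5000 = 0.6555.
D_min = 2·arcsin(0.6555) − 60° = 2 × 40.958° − 60° = 21.915°.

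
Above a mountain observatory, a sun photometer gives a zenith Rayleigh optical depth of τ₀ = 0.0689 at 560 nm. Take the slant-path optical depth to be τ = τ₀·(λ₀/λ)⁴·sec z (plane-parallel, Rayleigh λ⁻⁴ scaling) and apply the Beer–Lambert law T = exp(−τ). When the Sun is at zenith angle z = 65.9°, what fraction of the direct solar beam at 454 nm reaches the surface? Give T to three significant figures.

sec 65.9° = 2.4490.
τ = 0.0689 × (560/454)⁴ × 2.4490 = 0.0689 × 2.3149 × 2.4490 = 0.3906.
T = exp(−0.3906) = 0.6766.

0.677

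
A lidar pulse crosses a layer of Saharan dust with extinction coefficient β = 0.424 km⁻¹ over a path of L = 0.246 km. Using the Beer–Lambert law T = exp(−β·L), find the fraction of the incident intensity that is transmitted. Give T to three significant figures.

0.901

τ = β·L = 0.424 × 0.246 = 0.1043.
T = exp(−0.1043) = 0.9010.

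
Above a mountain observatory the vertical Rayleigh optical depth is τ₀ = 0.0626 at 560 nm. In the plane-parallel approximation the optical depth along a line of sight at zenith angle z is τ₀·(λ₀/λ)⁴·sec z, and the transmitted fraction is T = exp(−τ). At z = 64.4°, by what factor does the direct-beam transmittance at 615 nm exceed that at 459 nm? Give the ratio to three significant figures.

1.25

Airmass: sec 64.4° = 2.3144.
τ(615 nm) = 0.0626 × (560/615)⁴ × 2.3144 = 0.0626 × 0.6875 × 2.3144 = 0.0996.
τ(459 nm) = 0.0626 × (560/459)⁴ × 2.3144 = 0.0626 × 2.2157 × 2.3144 = 0.3210.
T(615)/T(459) = exp(τ_B − τ_A) = exp(0.2214) = 1.2478.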